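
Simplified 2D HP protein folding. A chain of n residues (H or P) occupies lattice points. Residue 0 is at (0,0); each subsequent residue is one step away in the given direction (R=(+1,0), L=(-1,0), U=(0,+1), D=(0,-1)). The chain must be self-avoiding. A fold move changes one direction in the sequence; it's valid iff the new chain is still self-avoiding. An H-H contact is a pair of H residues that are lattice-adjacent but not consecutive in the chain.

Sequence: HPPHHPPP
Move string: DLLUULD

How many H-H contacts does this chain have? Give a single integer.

Positions: [(0, 0), (0, -1), (-1, -1), (-2, -1), (-2, 0), (-2, 1), (-3, 1), (-3, 0)]
No H-H contacts found.

Answer: 0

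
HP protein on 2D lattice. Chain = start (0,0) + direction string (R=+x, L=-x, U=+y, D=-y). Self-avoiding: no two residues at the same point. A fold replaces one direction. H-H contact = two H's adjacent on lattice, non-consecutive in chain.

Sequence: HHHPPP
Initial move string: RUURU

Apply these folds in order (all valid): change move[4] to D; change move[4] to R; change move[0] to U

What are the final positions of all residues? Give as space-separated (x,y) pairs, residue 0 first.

Answer: (0,0) (0,1) (0,2) (0,3) (1,3) (2,3)

Derivation:
Initial moves: RUURU
Fold: move[4]->D => RUURD (positions: [(0, 0), (1, 0), (1, 1), (1, 2), (2, 2), (2, 1)])
Fold: move[4]->R => RUURR (positions: [(0, 0), (1, 0), (1, 1), (1, 2), (2, 2), (3, 2)])
Fold: move[0]->U => UUURR (positions: [(0, 0), (0, 1), (0, 2), (0, 3), (1, 3), (2, 3)])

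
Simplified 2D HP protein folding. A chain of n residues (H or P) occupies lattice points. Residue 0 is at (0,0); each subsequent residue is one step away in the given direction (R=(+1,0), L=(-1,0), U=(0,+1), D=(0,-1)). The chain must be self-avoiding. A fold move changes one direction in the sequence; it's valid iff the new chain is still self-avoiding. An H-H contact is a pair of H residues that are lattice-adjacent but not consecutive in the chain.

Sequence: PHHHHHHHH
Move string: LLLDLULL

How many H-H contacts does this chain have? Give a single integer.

Answer: 1

Derivation:
Positions: [(0, 0), (-1, 0), (-2, 0), (-3, 0), (-3, -1), (-4, -1), (-4, 0), (-5, 0), (-6, 0)]
H-H contact: residue 3 @(-3,0) - residue 6 @(-4, 0)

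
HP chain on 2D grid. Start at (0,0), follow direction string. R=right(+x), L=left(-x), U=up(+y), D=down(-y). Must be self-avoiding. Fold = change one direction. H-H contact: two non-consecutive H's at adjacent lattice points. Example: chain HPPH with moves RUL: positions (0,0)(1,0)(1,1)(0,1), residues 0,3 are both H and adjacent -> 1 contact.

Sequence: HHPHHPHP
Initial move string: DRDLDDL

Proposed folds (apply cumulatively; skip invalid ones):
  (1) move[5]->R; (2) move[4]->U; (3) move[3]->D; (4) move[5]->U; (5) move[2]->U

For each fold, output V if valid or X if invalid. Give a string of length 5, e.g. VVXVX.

Initial: DRDLDDL -> [(0, 0), (0, -1), (1, -1), (1, -2), (0, -2), (0, -3), (0, -4), (-1, -4)]
Fold 1: move[5]->R => DRDLDRL INVALID (collision), skipped
Fold 2: move[4]->U => DRDLUDL INVALID (collision), skipped
Fold 3: move[3]->D => DRDDDDL VALID
Fold 4: move[5]->U => DRDDDUL INVALID (collision), skipped
Fold 5: move[2]->U => DRUDDDL INVALID (collision), skipped

Answer: XXVXX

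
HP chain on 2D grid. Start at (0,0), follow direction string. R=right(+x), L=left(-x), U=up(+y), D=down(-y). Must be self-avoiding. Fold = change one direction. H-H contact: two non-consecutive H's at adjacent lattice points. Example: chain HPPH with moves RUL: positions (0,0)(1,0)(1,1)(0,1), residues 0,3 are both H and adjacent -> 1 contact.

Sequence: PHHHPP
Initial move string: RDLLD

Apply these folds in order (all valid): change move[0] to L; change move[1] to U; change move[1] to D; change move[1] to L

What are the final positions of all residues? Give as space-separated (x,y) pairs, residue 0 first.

Initial moves: RDLLD
Fold: move[0]->L => LDLLD (positions: [(0, 0), (-1, 0), (-1, -1), (-2, -1), (-3, -1), (-3, -2)])
Fold: move[1]->U => LULLD (positions: [(0, 0), (-1, 0), (-1, 1), (-2, 1), (-3, 1), (-3, 0)])
Fold: move[1]->D => LDLLD (positions: [(0, 0), (-1, 0), (-1, -1), (-2, -1), (-3, -1), (-3, -2)])
Fold: move[1]->L => LLLLD (positions: [(0, 0), (-1, 0), (-2, 0), (-3, 0), (-4, 0), (-4, -1)])

Answer: (0,0) (-1,0) (-2,0) (-3,0) (-4,0) (-4,-1)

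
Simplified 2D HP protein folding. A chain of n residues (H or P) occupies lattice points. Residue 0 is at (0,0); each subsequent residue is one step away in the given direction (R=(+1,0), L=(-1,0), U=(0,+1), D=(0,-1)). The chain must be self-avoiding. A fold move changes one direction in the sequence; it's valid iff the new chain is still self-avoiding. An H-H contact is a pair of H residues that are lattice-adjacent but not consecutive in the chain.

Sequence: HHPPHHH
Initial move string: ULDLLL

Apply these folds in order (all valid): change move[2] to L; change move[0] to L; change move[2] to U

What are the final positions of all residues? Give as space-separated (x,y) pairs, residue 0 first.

Initial moves: ULDLLL
Fold: move[2]->L => ULLLLL (positions: [(0, 0), (0, 1), (-1, 1), (-2, 1), (-3, 1), (-4, 1), (-5, 1)])
Fold: move[0]->L => LLLLLL (positions: [(0, 0), (-1, 0), (-2, 0), (-3, 0), (-4, 0), (-5, 0), (-6, 0)])
Fold: move[2]->U => LLULLL (positions: [(0, 0), (-1, 0), (-2, 0), (-2, 1), (-3, 1), (-4, 1), (-5, 1)])

Answer: (0,0) (-1,0) (-2,0) (-2,1) (-3,1) (-4,1) (-5,1)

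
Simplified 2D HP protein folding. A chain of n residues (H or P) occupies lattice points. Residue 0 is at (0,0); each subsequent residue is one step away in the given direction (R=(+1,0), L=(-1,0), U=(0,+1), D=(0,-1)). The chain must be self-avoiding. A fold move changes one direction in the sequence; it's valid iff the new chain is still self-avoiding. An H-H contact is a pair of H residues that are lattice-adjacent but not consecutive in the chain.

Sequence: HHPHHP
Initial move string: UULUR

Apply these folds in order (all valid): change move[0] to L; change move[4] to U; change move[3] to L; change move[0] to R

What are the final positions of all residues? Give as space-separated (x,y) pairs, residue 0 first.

Answer: (0,0) (1,0) (1,1) (0,1) (-1,1) (-1,2)

Derivation:
Initial moves: UULUR
Fold: move[0]->L => LULUR (positions: [(0, 0), (-1, 0), (-1, 1), (-2, 1), (-2, 2), (-1, 2)])
Fold: move[4]->U => LULUU (positions: [(0, 0), (-1, 0), (-1, 1), (-2, 1), (-2, 2), (-2, 3)])
Fold: move[3]->L => LULLU (positions: [(0, 0), (-1, 0), (-1, 1), (-2, 1), (-3, 1), (-3, 2)])
Fold: move[0]->R => RULLU (positions: [(0, 0), (1, 0), (1, 1), (0, 1), (-1, 1), (-1, 2)])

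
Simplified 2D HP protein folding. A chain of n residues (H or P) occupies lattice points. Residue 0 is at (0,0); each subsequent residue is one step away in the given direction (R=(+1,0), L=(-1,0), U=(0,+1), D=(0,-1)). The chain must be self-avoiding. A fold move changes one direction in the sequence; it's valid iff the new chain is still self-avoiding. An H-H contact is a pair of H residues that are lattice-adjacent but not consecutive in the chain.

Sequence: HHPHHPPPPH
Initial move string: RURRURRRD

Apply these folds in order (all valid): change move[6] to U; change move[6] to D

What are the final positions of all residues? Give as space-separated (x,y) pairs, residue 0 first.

Initial moves: RURRURRRD
Fold: move[6]->U => RURRURURD (positions: [(0, 0), (1, 0), (1, 1), (2, 1), (3, 1), (3, 2), (4, 2), (4, 3), (5, 3), (5, 2)])
Fold: move[6]->D => RURRURDRD (positions: [(0, 0), (1, 0), (1, 1), (2, 1), (3, 1), (3, 2), (4, 2), (4, 1), (5, 1), (5, 0)])

Answer: (0,0) (1,0) (1,1) (2,1) (3,1) (3,2) (4,2) (4,1) (5,1) (5,0)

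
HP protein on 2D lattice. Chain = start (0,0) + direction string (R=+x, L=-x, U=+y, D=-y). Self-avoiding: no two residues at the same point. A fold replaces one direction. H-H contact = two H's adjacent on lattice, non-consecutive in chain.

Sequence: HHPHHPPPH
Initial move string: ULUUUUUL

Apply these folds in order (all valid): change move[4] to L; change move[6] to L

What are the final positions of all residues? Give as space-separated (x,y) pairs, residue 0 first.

Answer: (0,0) (0,1) (-1,1) (-1,2) (-1,3) (-2,3) (-2,4) (-3,4) (-4,4)

Derivation:
Initial moves: ULUUUUUL
Fold: move[4]->L => ULUULUUL (positions: [(0, 0), (0, 1), (-1, 1), (-1, 2), (-1, 3), (-2, 3), (-2, 4), (-2, 5), (-3, 5)])
Fold: move[6]->L => ULUULULL (positions: [(0, 0), (0, 1), (-1, 1), (-1, 2), (-1, 3), (-2, 3), (-2, 4), (-3, 4), (-4, 4)])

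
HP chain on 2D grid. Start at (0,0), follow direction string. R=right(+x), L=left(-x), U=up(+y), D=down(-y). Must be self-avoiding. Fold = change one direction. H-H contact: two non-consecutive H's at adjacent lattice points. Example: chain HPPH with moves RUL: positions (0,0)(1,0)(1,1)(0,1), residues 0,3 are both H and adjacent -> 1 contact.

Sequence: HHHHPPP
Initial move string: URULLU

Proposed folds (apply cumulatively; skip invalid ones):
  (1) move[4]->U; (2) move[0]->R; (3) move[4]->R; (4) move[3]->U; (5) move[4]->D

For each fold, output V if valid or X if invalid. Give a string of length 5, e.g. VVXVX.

Initial: URULLU -> [(0, 0), (0, 1), (1, 1), (1, 2), (0, 2), (-1, 2), (-1, 3)]
Fold 1: move[4]->U => URULUU VALID
Fold 2: move[0]->R => RRULUU VALID
Fold 3: move[4]->R => RRULRU INVALID (collision), skipped
Fold 4: move[3]->U => RRUUUU VALID
Fold 5: move[4]->D => RRUUDU INVALID (collision), skipped

Answer: VVXVX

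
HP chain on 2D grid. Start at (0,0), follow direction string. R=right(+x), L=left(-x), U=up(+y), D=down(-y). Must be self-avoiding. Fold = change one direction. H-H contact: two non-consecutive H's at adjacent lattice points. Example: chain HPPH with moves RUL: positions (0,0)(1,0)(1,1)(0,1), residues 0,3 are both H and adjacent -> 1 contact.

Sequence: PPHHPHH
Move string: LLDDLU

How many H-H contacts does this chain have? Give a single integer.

Positions: [(0, 0), (-1, 0), (-2, 0), (-2, -1), (-2, -2), (-3, -2), (-3, -1)]
H-H contact: residue 3 @(-2,-1) - residue 6 @(-3, -1)

Answer: 1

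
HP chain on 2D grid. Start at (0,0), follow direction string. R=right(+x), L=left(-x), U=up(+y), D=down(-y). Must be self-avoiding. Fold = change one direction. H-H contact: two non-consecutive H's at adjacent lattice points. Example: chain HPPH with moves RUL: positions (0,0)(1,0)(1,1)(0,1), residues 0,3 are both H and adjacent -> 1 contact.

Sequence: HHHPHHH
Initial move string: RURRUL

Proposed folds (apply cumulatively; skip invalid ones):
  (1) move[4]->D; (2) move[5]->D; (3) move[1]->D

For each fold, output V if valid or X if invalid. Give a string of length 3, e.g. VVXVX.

Initial: RURRUL -> [(0, 0), (1, 0), (1, 1), (2, 1), (3, 1), (3, 2), (2, 2)]
Fold 1: move[4]->D => RURRDL VALID
Fold 2: move[5]->D => RURRDD VALID
Fold 3: move[1]->D => RDRRDD VALID

Answer: VVV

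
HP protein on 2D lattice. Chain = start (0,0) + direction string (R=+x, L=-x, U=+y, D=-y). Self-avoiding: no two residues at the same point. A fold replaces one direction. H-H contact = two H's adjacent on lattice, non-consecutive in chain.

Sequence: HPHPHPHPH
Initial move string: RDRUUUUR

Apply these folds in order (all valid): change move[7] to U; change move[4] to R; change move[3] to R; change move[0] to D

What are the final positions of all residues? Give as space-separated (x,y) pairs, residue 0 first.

Answer: (0,0) (0,-1) (0,-2) (1,-2) (2,-2) (3,-2) (3,-1) (3,0) (3,1)

Derivation:
Initial moves: RDRUUUUR
Fold: move[7]->U => RDRUUUUU (positions: [(0, 0), (1, 0), (1, -1), (2, -1), (2, 0), (2, 1), (2, 2), (2, 3), (2, 4)])
Fold: move[4]->R => RDRURUUU (positions: [(0, 0), (1, 0), (1, -1), (2, -1), (2, 0), (3, 0), (3, 1), (3, 2), (3, 3)])
Fold: move[3]->R => RDRRRUUU (positions: [(0, 0), (1, 0), (1, -1), (2, -1), (3, -1), (4, -1), (4, 0), (4, 1), (4, 2)])
Fold: move[0]->D => DDRRRUUU (positions: [(0, 0), (0, -1), (0, -2), (1, -2), (2, -2), (3, -2), (3, -1), (3, 0), (3, 1)])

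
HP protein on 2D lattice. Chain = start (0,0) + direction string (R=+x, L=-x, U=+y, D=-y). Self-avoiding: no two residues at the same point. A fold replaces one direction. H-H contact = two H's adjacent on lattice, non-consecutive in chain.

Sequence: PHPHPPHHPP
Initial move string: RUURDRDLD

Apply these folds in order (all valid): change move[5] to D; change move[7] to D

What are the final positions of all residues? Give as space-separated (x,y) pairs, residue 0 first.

Answer: (0,0) (1,0) (1,1) (1,2) (2,2) (2,1) (2,0) (2,-1) (2,-2) (2,-3)

Derivation:
Initial moves: RUURDRDLD
Fold: move[5]->D => RUURDDDLD (positions: [(0, 0), (1, 0), (1, 1), (1, 2), (2, 2), (2, 1), (2, 0), (2, -1), (1, -1), (1, -2)])
Fold: move[7]->D => RUURDDDDD (positions: [(0, 0), (1, 0), (1, 1), (1, 2), (2, 2), (2, 1), (2, 0), (2, -1), (2, -2), (2, -3)])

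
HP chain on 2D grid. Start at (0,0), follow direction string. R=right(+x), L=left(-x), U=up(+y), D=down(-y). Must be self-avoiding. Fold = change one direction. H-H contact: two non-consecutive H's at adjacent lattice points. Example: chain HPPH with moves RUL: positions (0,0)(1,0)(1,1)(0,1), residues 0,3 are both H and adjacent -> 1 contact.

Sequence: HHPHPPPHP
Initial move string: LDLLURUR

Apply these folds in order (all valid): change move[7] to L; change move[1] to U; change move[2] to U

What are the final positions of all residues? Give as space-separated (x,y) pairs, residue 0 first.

Initial moves: LDLLURUR
Fold: move[7]->L => LDLLURUL (positions: [(0, 0), (-1, 0), (-1, -1), (-2, -1), (-3, -1), (-3, 0), (-2, 0), (-2, 1), (-3, 1)])
Fold: move[1]->U => LULLURUL (positions: [(0, 0), (-1, 0), (-1, 1), (-2, 1), (-3, 1), (-3, 2), (-2, 2), (-2, 3), (-3, 3)])
Fold: move[2]->U => LUULURUL (positions: [(0, 0), (-1, 0), (-1, 1), (-1, 2), (-2, 2), (-2, 3), (-1, 3), (-1, 4), (-2, 4)])

Answer: (0,0) (-1,0) (-1,1) (-1,2) (-2,2) (-2,3) (-1,3) (-1,4) (-2,4)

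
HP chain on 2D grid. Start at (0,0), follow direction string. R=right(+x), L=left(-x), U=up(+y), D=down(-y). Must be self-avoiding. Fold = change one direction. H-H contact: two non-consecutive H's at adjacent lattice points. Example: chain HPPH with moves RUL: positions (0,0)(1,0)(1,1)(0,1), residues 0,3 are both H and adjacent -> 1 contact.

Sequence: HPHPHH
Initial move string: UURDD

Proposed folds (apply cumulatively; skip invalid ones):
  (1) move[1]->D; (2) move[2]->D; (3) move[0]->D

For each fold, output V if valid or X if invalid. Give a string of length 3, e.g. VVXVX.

Initial: UURDD -> [(0, 0), (0, 1), (0, 2), (1, 2), (1, 1), (1, 0)]
Fold 1: move[1]->D => UDRDD INVALID (collision), skipped
Fold 2: move[2]->D => UUDDD INVALID (collision), skipped
Fold 3: move[0]->D => DURDD INVALID (collision), skipped

Answer: XXX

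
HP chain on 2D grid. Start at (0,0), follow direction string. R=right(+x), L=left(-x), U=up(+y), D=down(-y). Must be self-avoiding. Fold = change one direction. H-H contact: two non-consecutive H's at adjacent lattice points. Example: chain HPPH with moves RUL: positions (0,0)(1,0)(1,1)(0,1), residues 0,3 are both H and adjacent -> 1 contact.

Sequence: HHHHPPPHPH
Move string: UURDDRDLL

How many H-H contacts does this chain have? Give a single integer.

Positions: [(0, 0), (0, 1), (0, 2), (1, 2), (1, 1), (1, 0), (2, 0), (2, -1), (1, -1), (0, -1)]
H-H contact: residue 0 @(0,0) - residue 9 @(0, -1)

Answer: 1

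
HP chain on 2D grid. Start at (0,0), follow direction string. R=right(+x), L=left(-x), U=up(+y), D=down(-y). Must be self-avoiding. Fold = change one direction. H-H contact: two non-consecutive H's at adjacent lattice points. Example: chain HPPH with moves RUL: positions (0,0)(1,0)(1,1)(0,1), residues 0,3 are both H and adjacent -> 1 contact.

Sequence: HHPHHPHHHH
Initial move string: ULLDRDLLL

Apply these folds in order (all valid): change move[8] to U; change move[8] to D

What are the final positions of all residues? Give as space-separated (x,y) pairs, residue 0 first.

Initial moves: ULLDRDLLL
Fold: move[8]->U => ULLDRDLLU (positions: [(0, 0), (0, 1), (-1, 1), (-2, 1), (-2, 0), (-1, 0), (-1, -1), (-2, -1), (-3, -1), (-3, 0)])
Fold: move[8]->D => ULLDRDLLD (positions: [(0, 0), (0, 1), (-1, 1), (-2, 1), (-2, 0), (-1, 0), (-1, -1), (-2, -1), (-3, -1), (-3, -2)])

Answer: (0,0) (0,1) (-1,1) (-2,1) (-2,0) (-1,0) (-1,-1) (-2,-1) (-3,-1) (-3,-2)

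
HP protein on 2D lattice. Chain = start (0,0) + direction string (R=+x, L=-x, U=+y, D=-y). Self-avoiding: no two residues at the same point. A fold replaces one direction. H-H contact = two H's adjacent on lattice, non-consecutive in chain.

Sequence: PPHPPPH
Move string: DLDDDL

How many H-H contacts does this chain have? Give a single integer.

Answer: 0

Derivation:
Positions: [(0, 0), (0, -1), (-1, -1), (-1, -2), (-1, -3), (-1, -4), (-2, -4)]
No H-H contacts found.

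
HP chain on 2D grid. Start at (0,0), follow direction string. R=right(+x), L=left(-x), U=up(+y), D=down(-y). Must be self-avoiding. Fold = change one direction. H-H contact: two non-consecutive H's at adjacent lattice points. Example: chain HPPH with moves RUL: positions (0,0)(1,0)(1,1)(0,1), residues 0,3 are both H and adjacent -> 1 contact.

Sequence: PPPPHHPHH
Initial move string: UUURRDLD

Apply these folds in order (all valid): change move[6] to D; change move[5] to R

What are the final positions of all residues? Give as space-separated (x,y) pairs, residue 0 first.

Answer: (0,0) (0,1) (0,2) (0,3) (1,3) (2,3) (3,3) (3,2) (3,1)

Derivation:
Initial moves: UUURRDLD
Fold: move[6]->D => UUURRDDD (positions: [(0, 0), (0, 1), (0, 2), (0, 3), (1, 3), (2, 3), (2, 2), (2, 1), (2, 0)])
Fold: move[5]->R => UUURRRDD (positions: [(0, 0), (0, 1), (0, 2), (0, 3), (1, 3), (2, 3), (3, 3), (3, 2), (3, 1)])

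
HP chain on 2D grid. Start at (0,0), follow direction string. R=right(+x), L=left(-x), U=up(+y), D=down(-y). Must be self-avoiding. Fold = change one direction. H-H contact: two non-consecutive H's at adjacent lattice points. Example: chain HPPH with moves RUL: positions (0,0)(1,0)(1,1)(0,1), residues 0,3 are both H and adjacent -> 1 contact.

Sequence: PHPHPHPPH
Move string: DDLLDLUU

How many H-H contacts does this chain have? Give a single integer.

Answer: 0

Derivation:
Positions: [(0, 0), (0, -1), (0, -2), (-1, -2), (-2, -2), (-2, -3), (-3, -3), (-3, -2), (-3, -1)]
No H-H contacts found.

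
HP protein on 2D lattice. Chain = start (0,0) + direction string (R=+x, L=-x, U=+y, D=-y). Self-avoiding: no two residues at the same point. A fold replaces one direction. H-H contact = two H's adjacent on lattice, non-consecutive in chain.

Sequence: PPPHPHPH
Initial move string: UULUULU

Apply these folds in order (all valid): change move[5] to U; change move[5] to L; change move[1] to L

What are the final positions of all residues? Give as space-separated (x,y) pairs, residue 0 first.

Answer: (0,0) (0,1) (-1,1) (-2,1) (-2,2) (-2,3) (-3,3) (-3,4)

Derivation:
Initial moves: UULUULU
Fold: move[5]->U => UULUUUU (positions: [(0, 0), (0, 1), (0, 2), (-1, 2), (-1, 3), (-1, 4), (-1, 5), (-1, 6)])
Fold: move[5]->L => UULUULU (positions: [(0, 0), (0, 1), (0, 2), (-1, 2), (-1, 3), (-1, 4), (-2, 4), (-2, 5)])
Fold: move[1]->L => ULLUULU (positions: [(0, 0), (0, 1), (-1, 1), (-2, 1), (-2, 2), (-2, 3), (-3, 3), (-3, 4)])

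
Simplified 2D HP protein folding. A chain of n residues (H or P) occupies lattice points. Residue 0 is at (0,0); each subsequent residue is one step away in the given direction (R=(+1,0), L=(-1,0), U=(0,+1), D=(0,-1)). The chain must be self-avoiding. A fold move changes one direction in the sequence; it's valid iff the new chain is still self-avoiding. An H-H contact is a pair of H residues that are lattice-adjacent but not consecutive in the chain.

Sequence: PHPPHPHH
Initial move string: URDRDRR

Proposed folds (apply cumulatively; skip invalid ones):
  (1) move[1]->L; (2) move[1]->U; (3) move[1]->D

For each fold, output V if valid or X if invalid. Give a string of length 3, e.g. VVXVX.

Answer: XXX

Derivation:
Initial: URDRDRR -> [(0, 0), (0, 1), (1, 1), (1, 0), (2, 0), (2, -1), (3, -1), (4, -1)]
Fold 1: move[1]->L => ULDRDRR INVALID (collision), skipped
Fold 2: move[1]->U => UUDRDRR INVALID (collision), skipped
Fold 3: move[1]->D => UDDRDRR INVALID (collision), skipped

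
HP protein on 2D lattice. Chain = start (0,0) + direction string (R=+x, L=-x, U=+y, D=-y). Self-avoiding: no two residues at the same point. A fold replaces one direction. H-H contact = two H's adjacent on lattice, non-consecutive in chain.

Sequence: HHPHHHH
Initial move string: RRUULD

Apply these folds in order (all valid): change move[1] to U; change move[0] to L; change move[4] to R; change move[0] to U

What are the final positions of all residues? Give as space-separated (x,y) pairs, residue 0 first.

Answer: (0,0) (0,1) (0,2) (0,3) (0,4) (1,4) (1,3)

Derivation:
Initial moves: RRUULD
Fold: move[1]->U => RUUULD (positions: [(0, 0), (1, 0), (1, 1), (1, 2), (1, 3), (0, 3), (0, 2)])
Fold: move[0]->L => LUUULD (positions: [(0, 0), (-1, 0), (-1, 1), (-1, 2), (-1, 3), (-2, 3), (-2, 2)])
Fold: move[4]->R => LUUURD (positions: [(0, 0), (-1, 0), (-1, 1), (-1, 2), (-1, 3), (0, 3), (0, 2)])
Fold: move[0]->U => UUUURD (positions: [(0, 0), (0, 1), (0, 2), (0, 3), (0, 4), (1, 4), (1, 3)])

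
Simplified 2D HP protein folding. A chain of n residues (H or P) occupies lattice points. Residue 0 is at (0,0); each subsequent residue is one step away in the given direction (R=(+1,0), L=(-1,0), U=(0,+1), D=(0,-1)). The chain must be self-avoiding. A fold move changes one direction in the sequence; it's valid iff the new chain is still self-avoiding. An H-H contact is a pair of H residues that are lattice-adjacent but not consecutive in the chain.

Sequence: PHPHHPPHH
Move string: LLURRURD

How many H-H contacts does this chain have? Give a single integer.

Positions: [(0, 0), (-1, 0), (-2, 0), (-2, 1), (-1, 1), (0, 1), (0, 2), (1, 2), (1, 1)]
H-H contact: residue 1 @(-1,0) - residue 4 @(-1, 1)

Answer: 1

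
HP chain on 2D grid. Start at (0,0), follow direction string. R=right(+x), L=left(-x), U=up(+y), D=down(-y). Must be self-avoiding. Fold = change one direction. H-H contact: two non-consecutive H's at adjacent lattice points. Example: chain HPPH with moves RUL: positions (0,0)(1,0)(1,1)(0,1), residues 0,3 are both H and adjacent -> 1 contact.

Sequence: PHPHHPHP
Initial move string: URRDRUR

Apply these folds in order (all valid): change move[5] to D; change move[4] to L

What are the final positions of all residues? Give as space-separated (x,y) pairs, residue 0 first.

Initial moves: URRDRUR
Fold: move[5]->D => URRDRDR (positions: [(0, 0), (0, 1), (1, 1), (2, 1), (2, 0), (3, 0), (3, -1), (4, -1)])
Fold: move[4]->L => URRDLDR (positions: [(0, 0), (0, 1), (1, 1), (2, 1), (2, 0), (1, 0), (1, -1), (2, -1)])

Answer: (0,0) (0,1) (1,1) (2,1) (2,0) (1,0) (1,-1) (2,-1)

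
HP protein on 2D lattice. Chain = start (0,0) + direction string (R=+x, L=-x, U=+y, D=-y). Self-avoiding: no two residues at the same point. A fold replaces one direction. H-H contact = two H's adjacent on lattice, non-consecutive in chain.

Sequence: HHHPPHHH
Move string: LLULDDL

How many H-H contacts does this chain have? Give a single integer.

Positions: [(0, 0), (-1, 0), (-2, 0), (-2, 1), (-3, 1), (-3, 0), (-3, -1), (-4, -1)]
H-H contact: residue 2 @(-2,0) - residue 5 @(-3, 0)

Answer: 1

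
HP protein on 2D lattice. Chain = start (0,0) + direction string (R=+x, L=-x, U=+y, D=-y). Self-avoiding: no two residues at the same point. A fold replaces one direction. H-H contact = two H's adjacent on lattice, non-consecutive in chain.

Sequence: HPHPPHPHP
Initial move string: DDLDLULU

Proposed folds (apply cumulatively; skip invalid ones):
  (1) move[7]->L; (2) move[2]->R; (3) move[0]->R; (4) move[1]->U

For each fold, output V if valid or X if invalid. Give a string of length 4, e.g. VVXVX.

Answer: VXVX

Derivation:
Initial: DDLDLULU -> [(0, 0), (0, -1), (0, -2), (-1, -2), (-1, -3), (-2, -3), (-2, -2), (-3, -2), (-3, -1)]
Fold 1: move[7]->L => DDLDLULL VALID
Fold 2: move[2]->R => DDRDLULL INVALID (collision), skipped
Fold 3: move[0]->R => RDLDLULL VALID
Fold 4: move[1]->U => RULDLULL INVALID (collision), skipped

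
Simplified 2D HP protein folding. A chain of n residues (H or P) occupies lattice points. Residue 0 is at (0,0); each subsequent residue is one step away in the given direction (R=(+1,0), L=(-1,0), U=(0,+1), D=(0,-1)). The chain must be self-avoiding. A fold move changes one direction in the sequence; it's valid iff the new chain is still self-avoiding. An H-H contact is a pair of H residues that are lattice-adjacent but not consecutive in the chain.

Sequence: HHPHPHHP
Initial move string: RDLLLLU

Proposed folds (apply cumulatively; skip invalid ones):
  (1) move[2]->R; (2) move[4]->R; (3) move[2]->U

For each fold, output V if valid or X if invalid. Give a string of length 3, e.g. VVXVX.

Initial: RDLLLLU -> [(0, 0), (1, 0), (1, -1), (0, -1), (-1, -1), (-2, -1), (-3, -1), (-3, 0)]
Fold 1: move[2]->R => RDRLLLU INVALID (collision), skipped
Fold 2: move[4]->R => RDLLRLU INVALID (collision), skipped
Fold 3: move[2]->U => RDULLLU INVALID (collision), skipped

Answer: XXX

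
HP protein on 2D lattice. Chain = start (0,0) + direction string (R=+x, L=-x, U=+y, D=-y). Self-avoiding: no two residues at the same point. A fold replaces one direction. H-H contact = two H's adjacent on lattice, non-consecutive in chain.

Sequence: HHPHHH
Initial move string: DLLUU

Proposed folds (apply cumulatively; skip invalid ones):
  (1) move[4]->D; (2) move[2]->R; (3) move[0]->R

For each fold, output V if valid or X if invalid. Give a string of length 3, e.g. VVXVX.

Initial: DLLUU -> [(0, 0), (0, -1), (-1, -1), (-2, -1), (-2, 0), (-2, 1)]
Fold 1: move[4]->D => DLLUD INVALID (collision), skipped
Fold 2: move[2]->R => DLRUU INVALID (collision), skipped
Fold 3: move[0]->R => RLLUU INVALID (collision), skipped

Answer: XXX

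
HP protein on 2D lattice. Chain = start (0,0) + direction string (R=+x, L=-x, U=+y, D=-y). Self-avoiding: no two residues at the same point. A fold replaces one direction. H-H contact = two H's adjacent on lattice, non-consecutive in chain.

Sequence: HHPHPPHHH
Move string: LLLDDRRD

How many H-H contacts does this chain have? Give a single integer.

Answer: 0

Derivation:
Positions: [(0, 0), (-1, 0), (-2, 0), (-3, 0), (-3, -1), (-3, -2), (-2, -2), (-1, -2), (-1, -3)]
No H-H contacts found.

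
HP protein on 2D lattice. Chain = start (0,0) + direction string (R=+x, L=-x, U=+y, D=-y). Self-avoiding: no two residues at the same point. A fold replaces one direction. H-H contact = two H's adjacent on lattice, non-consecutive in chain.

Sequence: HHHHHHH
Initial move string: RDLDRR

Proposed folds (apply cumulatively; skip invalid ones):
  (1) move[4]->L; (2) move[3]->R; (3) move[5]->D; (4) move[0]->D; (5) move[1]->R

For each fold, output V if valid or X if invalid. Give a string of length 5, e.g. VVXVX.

Answer: XXVVX

Derivation:
Initial: RDLDRR -> [(0, 0), (1, 0), (1, -1), (0, -1), (0, -2), (1, -2), (2, -2)]
Fold 1: move[4]->L => RDLDLR INVALID (collision), skipped
Fold 2: move[3]->R => RDLRRR INVALID (collision), skipped
Fold 3: move[5]->D => RDLDRD VALID
Fold 4: move[0]->D => DDLDRD VALID
Fold 5: move[1]->R => DRLDRD INVALID (collision), skipped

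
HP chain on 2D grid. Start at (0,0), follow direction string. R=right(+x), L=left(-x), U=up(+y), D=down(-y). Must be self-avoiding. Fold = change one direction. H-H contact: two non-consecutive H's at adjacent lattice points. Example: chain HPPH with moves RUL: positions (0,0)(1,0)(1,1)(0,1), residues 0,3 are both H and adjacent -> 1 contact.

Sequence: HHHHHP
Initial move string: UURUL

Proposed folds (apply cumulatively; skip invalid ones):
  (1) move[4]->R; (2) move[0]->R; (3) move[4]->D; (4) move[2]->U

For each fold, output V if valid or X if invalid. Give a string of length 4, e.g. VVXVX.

Initial: UURUL -> [(0, 0), (0, 1), (0, 2), (1, 2), (1, 3), (0, 3)]
Fold 1: move[4]->R => UURUR VALID
Fold 2: move[0]->R => RURUR VALID
Fold 3: move[4]->D => RURUD INVALID (collision), skipped
Fold 4: move[2]->U => RUUUR VALID

Answer: VVXV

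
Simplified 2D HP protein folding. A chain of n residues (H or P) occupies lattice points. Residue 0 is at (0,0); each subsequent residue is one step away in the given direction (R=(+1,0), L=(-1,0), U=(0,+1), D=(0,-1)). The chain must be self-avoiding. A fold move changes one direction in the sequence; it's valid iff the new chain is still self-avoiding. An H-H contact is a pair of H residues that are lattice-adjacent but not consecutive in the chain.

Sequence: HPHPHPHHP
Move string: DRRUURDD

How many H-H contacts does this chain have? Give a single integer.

Answer: 1

Derivation:
Positions: [(0, 0), (0, -1), (1, -1), (2, -1), (2, 0), (2, 1), (3, 1), (3, 0), (3, -1)]
H-H contact: residue 4 @(2,0) - residue 7 @(3, 0)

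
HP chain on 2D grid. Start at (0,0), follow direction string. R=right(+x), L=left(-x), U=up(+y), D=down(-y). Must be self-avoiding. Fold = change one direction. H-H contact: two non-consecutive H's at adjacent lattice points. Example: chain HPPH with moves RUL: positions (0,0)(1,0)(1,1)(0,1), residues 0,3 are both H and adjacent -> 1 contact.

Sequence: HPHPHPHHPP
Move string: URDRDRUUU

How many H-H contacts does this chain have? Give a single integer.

Positions: [(0, 0), (0, 1), (1, 1), (1, 0), (2, 0), (2, -1), (3, -1), (3, 0), (3, 1), (3, 2)]
H-H contact: residue 4 @(2,0) - residue 7 @(3, 0)

Answer: 1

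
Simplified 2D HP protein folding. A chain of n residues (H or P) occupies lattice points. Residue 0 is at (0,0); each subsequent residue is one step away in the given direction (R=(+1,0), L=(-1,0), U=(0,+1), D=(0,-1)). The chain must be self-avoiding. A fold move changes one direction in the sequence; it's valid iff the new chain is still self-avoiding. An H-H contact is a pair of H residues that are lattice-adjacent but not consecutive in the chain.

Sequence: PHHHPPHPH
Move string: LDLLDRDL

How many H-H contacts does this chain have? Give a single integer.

Positions: [(0, 0), (-1, 0), (-1, -1), (-2, -1), (-3, -1), (-3, -2), (-2, -2), (-2, -3), (-3, -3)]
H-H contact: residue 3 @(-2,-1) - residue 6 @(-2, -2)

Answer: 1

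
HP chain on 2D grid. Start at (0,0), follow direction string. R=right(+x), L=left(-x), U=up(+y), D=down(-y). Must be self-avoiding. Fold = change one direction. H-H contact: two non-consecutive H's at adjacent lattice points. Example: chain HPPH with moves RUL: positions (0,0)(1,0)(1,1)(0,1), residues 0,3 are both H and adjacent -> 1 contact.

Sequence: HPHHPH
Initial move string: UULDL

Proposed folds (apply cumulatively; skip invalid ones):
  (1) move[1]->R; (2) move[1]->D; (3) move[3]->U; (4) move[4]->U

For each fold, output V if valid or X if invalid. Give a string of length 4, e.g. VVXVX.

Initial: UULDL -> [(0, 0), (0, 1), (0, 2), (-1, 2), (-1, 1), (-2, 1)]
Fold 1: move[1]->R => URLDL INVALID (collision), skipped
Fold 2: move[1]->D => UDLDL INVALID (collision), skipped
Fold 3: move[3]->U => UULUL VALID
Fold 4: move[4]->U => UULUU VALID

Answer: XXVV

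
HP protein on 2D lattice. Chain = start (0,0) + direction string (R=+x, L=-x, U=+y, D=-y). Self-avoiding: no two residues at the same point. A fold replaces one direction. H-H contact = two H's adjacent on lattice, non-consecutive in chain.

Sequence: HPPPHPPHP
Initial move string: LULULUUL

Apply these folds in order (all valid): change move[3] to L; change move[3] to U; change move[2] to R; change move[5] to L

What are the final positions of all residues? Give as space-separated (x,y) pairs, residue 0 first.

Initial moves: LULULUUL
Fold: move[3]->L => LULLLUUL (positions: [(0, 0), (-1, 0), (-1, 1), (-2, 1), (-3, 1), (-4, 1), (-4, 2), (-4, 3), (-5, 3)])
Fold: move[3]->U => LULULUUL (positions: [(0, 0), (-1, 0), (-1, 1), (-2, 1), (-2, 2), (-3, 2), (-3, 3), (-3, 4), (-4, 4)])
Fold: move[2]->R => LURULUUL (positions: [(0, 0), (-1, 0), (-1, 1), (0, 1), (0, 2), (-1, 2), (-1, 3), (-1, 4), (-2, 4)])
Fold: move[5]->L => LURULLUL (positions: [(0, 0), (-1, 0), (-1, 1), (0, 1), (0, 2), (-1, 2), (-2, 2), (-2, 3), (-3, 3)])

Answer: (0,0) (-1,0) (-1,1) (0,1) (0,2) (-1,2) (-2,2) (-2,3) (-3,3)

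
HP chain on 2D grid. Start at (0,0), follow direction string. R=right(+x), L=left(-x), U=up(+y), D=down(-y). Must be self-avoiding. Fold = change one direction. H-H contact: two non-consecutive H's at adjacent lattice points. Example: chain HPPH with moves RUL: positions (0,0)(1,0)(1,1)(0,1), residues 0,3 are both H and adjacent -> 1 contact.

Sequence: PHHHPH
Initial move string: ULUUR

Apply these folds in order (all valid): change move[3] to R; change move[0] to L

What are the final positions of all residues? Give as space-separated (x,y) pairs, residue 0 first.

Initial moves: ULUUR
Fold: move[3]->R => ULURR (positions: [(0, 0), (0, 1), (-1, 1), (-1, 2), (0, 2), (1, 2)])
Fold: move[0]->L => LLURR (positions: [(0, 0), (-1, 0), (-2, 0), (-2, 1), (-1, 1), (0, 1)])

Answer: (0,0) (-1,0) (-2,0) (-2,1) (-1,1) (0,1)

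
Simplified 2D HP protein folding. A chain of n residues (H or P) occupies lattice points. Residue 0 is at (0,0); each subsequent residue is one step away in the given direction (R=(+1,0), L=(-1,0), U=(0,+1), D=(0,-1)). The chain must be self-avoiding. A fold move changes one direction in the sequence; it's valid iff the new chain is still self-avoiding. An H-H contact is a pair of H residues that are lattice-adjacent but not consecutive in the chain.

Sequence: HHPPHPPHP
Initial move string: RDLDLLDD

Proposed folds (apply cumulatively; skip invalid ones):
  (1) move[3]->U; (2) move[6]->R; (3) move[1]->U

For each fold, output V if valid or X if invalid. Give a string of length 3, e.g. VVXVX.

Initial: RDLDLLDD -> [(0, 0), (1, 0), (1, -1), (0, -1), (0, -2), (-1, -2), (-2, -2), (-2, -3), (-2, -4)]
Fold 1: move[3]->U => RDLULLDD INVALID (collision), skipped
Fold 2: move[6]->R => RDLDLLRD INVALID (collision), skipped
Fold 3: move[1]->U => RULDLLDD INVALID (collision), skipped

Answer: XXX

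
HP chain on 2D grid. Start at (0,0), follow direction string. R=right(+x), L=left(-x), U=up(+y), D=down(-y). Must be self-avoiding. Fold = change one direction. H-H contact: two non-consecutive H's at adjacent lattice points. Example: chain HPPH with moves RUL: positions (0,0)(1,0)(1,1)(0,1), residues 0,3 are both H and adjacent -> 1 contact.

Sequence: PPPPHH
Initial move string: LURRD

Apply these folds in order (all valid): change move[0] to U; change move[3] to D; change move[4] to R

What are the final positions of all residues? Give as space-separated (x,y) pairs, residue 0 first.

Initial moves: LURRD
Fold: move[0]->U => UURRD (positions: [(0, 0), (0, 1), (0, 2), (1, 2), (2, 2), (2, 1)])
Fold: move[3]->D => UURDD (positions: [(0, 0), (0, 1), (0, 2), (1, 2), (1, 1), (1, 0)])
Fold: move[4]->R => UURDR (positions: [(0, 0), (0, 1), (0, 2), (1, 2), (1, 1), (2, 1)])

Answer: (0,0) (0,1) (0,2) (1,2) (1,1) (2,1)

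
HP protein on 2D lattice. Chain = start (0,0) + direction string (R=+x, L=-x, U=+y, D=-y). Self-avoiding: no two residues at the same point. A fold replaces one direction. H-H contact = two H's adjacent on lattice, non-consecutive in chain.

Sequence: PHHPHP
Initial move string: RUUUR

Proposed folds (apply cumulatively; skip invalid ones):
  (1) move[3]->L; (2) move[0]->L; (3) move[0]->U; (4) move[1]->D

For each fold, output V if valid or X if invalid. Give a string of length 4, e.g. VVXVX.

Initial: RUUUR -> [(0, 0), (1, 0), (1, 1), (1, 2), (1, 3), (2, 3)]
Fold 1: move[3]->L => RUULR INVALID (collision), skipped
Fold 2: move[0]->L => LUUUR VALID
Fold 3: move[0]->U => UUUUR VALID
Fold 4: move[1]->D => UDUUR INVALID (collision), skipped

Answer: XVVX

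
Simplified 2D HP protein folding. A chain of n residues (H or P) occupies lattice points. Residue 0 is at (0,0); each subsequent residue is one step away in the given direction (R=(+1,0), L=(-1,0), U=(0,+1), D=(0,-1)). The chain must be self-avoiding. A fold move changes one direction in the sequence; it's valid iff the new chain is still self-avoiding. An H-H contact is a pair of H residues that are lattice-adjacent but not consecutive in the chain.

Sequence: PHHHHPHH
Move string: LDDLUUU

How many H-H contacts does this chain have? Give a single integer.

Positions: [(0, 0), (-1, 0), (-1, -1), (-1, -2), (-2, -2), (-2, -1), (-2, 0), (-2, 1)]
H-H contact: residue 1 @(-1,0) - residue 6 @(-2, 0)

Answer: 1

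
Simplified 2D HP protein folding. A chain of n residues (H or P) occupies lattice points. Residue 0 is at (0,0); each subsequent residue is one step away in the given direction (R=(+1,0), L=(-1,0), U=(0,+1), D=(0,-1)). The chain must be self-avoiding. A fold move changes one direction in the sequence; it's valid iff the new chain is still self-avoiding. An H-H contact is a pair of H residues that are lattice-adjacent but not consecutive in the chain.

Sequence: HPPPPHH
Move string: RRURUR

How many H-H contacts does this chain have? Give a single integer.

Positions: [(0, 0), (1, 0), (2, 0), (2, 1), (3, 1), (3, 2), (4, 2)]
No H-H contacts found.

Answer: 0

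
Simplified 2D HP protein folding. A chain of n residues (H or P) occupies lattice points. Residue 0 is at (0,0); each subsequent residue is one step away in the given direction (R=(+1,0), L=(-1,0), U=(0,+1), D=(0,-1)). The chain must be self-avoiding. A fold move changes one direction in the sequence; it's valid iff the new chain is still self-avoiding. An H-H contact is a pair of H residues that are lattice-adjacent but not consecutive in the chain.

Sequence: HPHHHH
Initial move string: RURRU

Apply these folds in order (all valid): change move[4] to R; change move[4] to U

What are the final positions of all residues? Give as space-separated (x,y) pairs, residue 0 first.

Initial moves: RURRU
Fold: move[4]->R => RURRR (positions: [(0, 0), (1, 0), (1, 1), (2, 1), (3, 1), (4, 1)])
Fold: move[4]->U => RURRU (positions: [(0, 0), (1, 0), (1, 1), (2, 1), (3, 1), (3, 2)])

Answer: (0,0) (1,0) (1,1) (2,1) (3,1) (3,2)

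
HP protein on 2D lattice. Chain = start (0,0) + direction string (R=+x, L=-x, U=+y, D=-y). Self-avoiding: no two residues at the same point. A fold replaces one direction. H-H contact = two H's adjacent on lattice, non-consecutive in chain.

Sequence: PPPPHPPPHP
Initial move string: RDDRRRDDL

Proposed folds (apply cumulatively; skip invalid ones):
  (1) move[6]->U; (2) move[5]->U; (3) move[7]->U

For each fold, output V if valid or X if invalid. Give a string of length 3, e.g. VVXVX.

Answer: XXX

Derivation:
Initial: RDDRRRDDL -> [(0, 0), (1, 0), (1, -1), (1, -2), (2, -2), (3, -2), (4, -2), (4, -3), (4, -4), (3, -4)]
Fold 1: move[6]->U => RDDRRRUDL INVALID (collision), skipped
Fold 2: move[5]->U => RDDRRUDDL INVALID (collision), skipped
Fold 3: move[7]->U => RDDRRRDUL INVALID (collision), skipped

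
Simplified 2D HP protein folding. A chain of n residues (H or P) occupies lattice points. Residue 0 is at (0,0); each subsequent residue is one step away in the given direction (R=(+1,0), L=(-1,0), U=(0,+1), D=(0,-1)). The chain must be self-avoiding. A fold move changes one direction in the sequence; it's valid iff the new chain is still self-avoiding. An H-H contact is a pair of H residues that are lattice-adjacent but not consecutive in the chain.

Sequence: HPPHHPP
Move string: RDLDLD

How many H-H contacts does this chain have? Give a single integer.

Answer: 1

Derivation:
Positions: [(0, 0), (1, 0), (1, -1), (0, -1), (0, -2), (-1, -2), (-1, -3)]
H-H contact: residue 0 @(0,0) - residue 3 @(0, -1)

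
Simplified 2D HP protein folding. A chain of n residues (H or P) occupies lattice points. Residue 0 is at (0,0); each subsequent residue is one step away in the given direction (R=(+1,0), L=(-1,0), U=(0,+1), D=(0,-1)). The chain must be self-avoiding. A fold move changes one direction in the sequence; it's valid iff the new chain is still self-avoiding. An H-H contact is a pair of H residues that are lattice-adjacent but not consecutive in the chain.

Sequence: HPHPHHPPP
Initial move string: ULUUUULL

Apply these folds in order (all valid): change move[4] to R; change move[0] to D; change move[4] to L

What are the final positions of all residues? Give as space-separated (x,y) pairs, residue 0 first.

Initial moves: ULUUUULL
Fold: move[4]->R => ULUURULL (positions: [(0, 0), (0, 1), (-1, 1), (-1, 2), (-1, 3), (0, 3), (0, 4), (-1, 4), (-2, 4)])
Fold: move[0]->D => DLUURULL (positions: [(0, 0), (0, -1), (-1, -1), (-1, 0), (-1, 1), (0, 1), (0, 2), (-1, 2), (-2, 2)])
Fold: move[4]->L => DLUULULL (positions: [(0, 0), (0, -1), (-1, -1), (-1, 0), (-1, 1), (-2, 1), (-2, 2), (-3, 2), (-4, 2)])

Answer: (0,0) (0,-1) (-1,-1) (-1,0) (-1,1) (-2,1) (-2,2) (-3,2) (-4,2)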